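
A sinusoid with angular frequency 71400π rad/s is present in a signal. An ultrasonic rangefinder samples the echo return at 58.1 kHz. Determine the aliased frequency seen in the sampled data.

ω = 71400π rad/s → f = ω/(2π) = 35700 Hz = 35.7 kHz.
35.7 kHz > fs/2 = 29.05 kHz, folds to fs − 35.7 kHz = 22.4 kHz.

22.4 kHz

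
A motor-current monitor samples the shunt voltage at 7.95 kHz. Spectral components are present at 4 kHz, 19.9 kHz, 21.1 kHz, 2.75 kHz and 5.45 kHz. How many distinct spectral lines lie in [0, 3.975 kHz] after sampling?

3

fs/2 = 3.975 kHz.
4 kHz > fs/2 = 3.975 kHz, folds to fs − 4 kHz = 3.95 kHz.
19.9 kHz mod fs = 4 kHz.
4 kHz > fs/2 = 3.975 kHz, folds to fs − 4 kHz = 3.95 kHz.
21.1 kHz mod fs = 5.2 kHz.
5.2 kHz > fs/2 = 3.975 kHz, folds to fs − 5.2 kHz = 2.75 kHz.
2.75 kHz ≤ fs/2 = 3.975 kHz, passes unchanged.
5.45 kHz > fs/2 = 3.975 kHz, folds to fs − 5.45 kHz = 2.5 kHz.
Distinct values: {2.5 kHz, 2.75 kHz, 3.95 kHz} → 3.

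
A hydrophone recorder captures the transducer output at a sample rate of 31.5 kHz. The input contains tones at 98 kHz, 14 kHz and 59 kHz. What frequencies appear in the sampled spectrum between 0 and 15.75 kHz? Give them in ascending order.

3.5 kHz, 4 kHz, 14 kHz

fs/2 = 15.75 kHz.
98 kHz mod fs = 3.5 kHz.
3.5 kHz ≤ fs/2 = 15.75 kHz, appears at 3.5 kHz.
14 kHz ≤ fs/2 = 15.75 kHz, passes unchanged.
59 kHz mod fs = 27.5 kHz.
27.5 kHz > fs/2 = 15.75 kHz, folds to fs − 27.5 kHz = 4 kHz.
Distinct values: {3.5 kHz, 4 kHz, 14 kHz}.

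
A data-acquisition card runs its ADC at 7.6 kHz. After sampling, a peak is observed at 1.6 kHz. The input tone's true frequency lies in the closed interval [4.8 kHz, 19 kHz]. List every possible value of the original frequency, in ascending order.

6 kHz, 9.2 kHz, 13.6 kHz, 16.8 kHz

Frequencies that alias to 1.6 kHz are k·fs ± 1.6 kHz for integer k ≥ 0.
k=0: 1.6 kHz.
k=1: 6 kHz, 9.2 kHz.
k=2: 13.6 kHz, 16.8 kHz.
k=3: 21.2 kHz, 24.4 kHz.
Within [4.8 kHz, 19 kHz]: 6 kHz, 9.2 kHz, 13.6 kHz, 16.8 kHz.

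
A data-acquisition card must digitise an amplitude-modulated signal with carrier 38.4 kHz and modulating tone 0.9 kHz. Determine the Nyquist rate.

78.6 kHz

AM sidebands sit at fc ± fm = 37.5 kHz and 39.3 kHz.
Highest-frequency component: 39.3 kHz.
Nyquist rate = 2 × 39.3 kHz = 78.6 kHz.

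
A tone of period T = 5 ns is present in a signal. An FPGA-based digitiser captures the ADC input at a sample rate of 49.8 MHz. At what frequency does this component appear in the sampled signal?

T = 5 ns → f = 1/T = 200 MHz.
200 MHz mod fs = 0.8 MHz.
0.8 MHz ≤ fs/2 = 24.9 MHz, appears at 0.8 MHz.

0.8 MHz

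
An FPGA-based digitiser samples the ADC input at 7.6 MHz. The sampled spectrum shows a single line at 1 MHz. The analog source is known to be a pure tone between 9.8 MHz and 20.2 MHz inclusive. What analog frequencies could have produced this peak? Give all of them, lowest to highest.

Frequencies that alias to 1 MHz are k·fs ± 1 MHz for integer k ≥ 0.
k=0: 1 MHz.
k=1: 6.6 MHz, 8.6 MHz.
k=2: 14.2 MHz, 16.2 MHz.
k=3: 21.8 MHz, 23.8 MHz.
Within [9.8 MHz, 20.2 MHz]: 14.2 MHz, 16.2 MHz.

14.2 MHz, 16.2 MHz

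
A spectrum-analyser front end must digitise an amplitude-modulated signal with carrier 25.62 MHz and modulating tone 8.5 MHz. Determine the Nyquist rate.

AM sidebands sit at fc ± fm = 17.12 MHz and 34.12 MHz.
Highest-frequency component: 34.12 MHz.
Nyquist rate = 2 × 34.12 MHz = 68.24 MHz.

68.24 MHz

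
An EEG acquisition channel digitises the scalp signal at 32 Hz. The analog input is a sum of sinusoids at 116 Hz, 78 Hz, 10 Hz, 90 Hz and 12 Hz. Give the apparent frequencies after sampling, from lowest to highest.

6 Hz, 10 Hz, 12 Hz, 14 Hz

fs/2 = 16 Hz.
116 Hz mod fs = 20 Hz.
20 Hz > fs/2 = 16 Hz, folds to fs − 20 Hz = 12 Hz.
78 Hz mod fs = 14 Hz.
14 Hz ≤ fs/2 = 16 Hz, appears at 14 Hz.
10 Hz ≤ fs/2 = 16 Hz, passes unchanged.
90 Hz mod fs = 26 Hz.
26 Hz > fs/2 = 16 Hz, folds to fs − 26 Hz = 6 Hz.
12 Hz ≤ fs/2 = 16 Hz, passes unchanged.
Distinct values: {6 Hz, 10 Hz, 12 Hz, 14 Hz}.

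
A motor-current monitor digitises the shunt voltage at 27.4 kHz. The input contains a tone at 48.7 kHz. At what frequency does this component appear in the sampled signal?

6.1 kHz

48.7 kHz mod fs = 21.3 kHz.
21.3 kHz > fs/2 = 13.7 kHz, folds to fs − 21.3 kHz = 6.1 kHz.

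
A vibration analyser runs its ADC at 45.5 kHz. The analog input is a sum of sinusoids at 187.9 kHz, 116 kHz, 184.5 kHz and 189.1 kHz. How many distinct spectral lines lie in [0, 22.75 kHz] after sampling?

4

fs/2 = 22.75 kHz.
187.9 kHz mod fs = 5.9 kHz.
5.9 kHz ≤ fs/2 = 22.75 kHz, appears at 5.9 kHz.
116 kHz mod fs = 25 kHz.
25 kHz > fs/2 = 22.75 kHz, folds to fs − 25 kHz = 20.5 kHz.
184.5 kHz mod fs = 2.5 kHz.
2.5 kHz ≤ fs/2 = 22.75 kHz, appears at 2.5 kHz.
189.1 kHz mod fs = 7.1 kHz.
7.1 kHz ≤ fs/2 = 22.75 kHz, appears at 7.1 kHz.
Distinct values: {2.5 kHz, 5.9 kHz, 7.1 kHz, 20.5 kHz} → 4.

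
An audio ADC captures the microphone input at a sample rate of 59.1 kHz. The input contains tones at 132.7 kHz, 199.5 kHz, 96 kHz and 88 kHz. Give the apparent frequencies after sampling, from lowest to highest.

fs/2 = 29.55 kHz.
132.7 kHz mod fs = 14.5 kHz.
14.5 kHz ≤ fs/2 = 29.55 kHz, appears at 14.5 kHz.
199.5 kHz mod fs = 22.2 kHz.
22.2 kHz ≤ fs/2 = 29.55 kHz, appears at 22.2 kHz.
96 kHz mod fs = 36.9 kHz.
36.9 kHz > fs/2 = 29.55 kHz, folds to fs − 36.9 kHz = 22.2 kHz.
88 kHz mod fs = 28.9 kHz.
28.9 kHz ≤ fs/2 = 29.55 kHz, appears at 28.9 kHz.
Distinct values: {14.5 kHz, 22.2 kHz, 28.9 kHz}.

14.5 kHz, 22.2 kHz, 28.9 kHz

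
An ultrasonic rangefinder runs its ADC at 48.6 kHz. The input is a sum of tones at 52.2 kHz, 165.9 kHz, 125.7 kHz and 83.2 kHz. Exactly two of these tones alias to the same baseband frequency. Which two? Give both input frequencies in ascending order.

fs/2 = 24.3 kHz.
52.2 kHz mod fs = 3.6 kHz.
3.6 kHz ≤ fs/2 = 24.3 kHz, appears at 3.6 kHz.
165.9 kHz mod fs = 20.1 kHz.
20.1 kHz ≤ fs/2 = 24.3 kHz, appears at 20.1 kHz.
125.7 kHz mod fs = 28.5 kHz.
28.5 kHz > fs/2 = 24.3 kHz, folds to fs − 28.5 kHz = 20.1 kHz.
83.2 kHz mod fs = 34.6 kHz.
34.6 kHz > fs/2 = 24.3 kHz, folds to fs − 34.6 kHz = 14 kHz.
125.7 kHz and 165.9 kHz both map to 20.1 kHz.

125.7 kHz, 165.9 kHz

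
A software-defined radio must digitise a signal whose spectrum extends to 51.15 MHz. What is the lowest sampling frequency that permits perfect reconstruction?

102.3 MHz

Nyquist rate = 2 × 51.15 MHz = 102.3 MHz.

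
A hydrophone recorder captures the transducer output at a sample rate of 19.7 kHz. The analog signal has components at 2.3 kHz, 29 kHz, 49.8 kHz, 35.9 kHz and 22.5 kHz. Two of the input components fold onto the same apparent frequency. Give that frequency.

9.3 kHz

fs/2 = 9.85 kHz.
2.3 kHz ≤ fs/2 = 9.85 kHz, passes unchanged.
29 kHz mod fs = 9.3 kHz.
9.3 kHz ≤ fs/2 = 9.85 kHz, appears at 9.3 kHz.
49.8 kHz mod fs = 10.4 kHz.
10.4 kHz > fs/2 = 9.85 kHz, folds to fs − 10.4 kHz = 9.3 kHz.
35.9 kHz mod fs = 16.2 kHz.
16.2 kHz > fs/2 = 9.85 kHz, folds to fs − 16.2 kHz = 3.5 kHz.
22.5 kHz mod fs = 2.8 kHz.
2.8 kHz ≤ fs/2 = 9.85 kHz, appears at 2.8 kHz.
29 kHz and 49.8 kHz both map to 9.3 kHz.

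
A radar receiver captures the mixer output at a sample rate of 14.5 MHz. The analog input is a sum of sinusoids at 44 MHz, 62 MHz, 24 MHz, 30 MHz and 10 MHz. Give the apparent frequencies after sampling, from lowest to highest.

fs/2 = 7.25 MHz.
44 MHz mod fs = 0.5 MHz.
0.5 MHz ≤ fs/2 = 7.25 MHz, appears at 0.5 MHz.
62 MHz mod fs = 4 MHz.
4 MHz ≤ fs/2 = 7.25 MHz, appears at 4 MHz.
24 MHz mod fs = 9.5 MHz.
9.5 MHz > fs/2 = 7.25 MHz, folds to fs − 9.5 MHz = 5 MHz.
30 MHz mod fs = 1 MHz.
1 MHz ≤ fs/2 = 7.25 MHz, appears at 1 MHz.
10 MHz > fs/2 = 7.25 MHz, folds to fs − 10 MHz = 4.5 MHz.
Distinct values: {0.5 MHz, 1 MHz, 4 MHz, 4.5 MHz, 5 MHz}.

0.5 MHz, 1 MHz, 4 MHz, 4.5 MHz, 5 MHz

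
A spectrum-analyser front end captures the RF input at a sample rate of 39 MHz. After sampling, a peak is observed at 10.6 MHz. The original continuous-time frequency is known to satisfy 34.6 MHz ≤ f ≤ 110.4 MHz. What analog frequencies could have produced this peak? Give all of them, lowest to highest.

49.6 MHz, 67.4 MHz, 88.6 MHz, 106.4 MHz

Frequencies that alias to 10.6 MHz are k·fs ± 10.6 MHz for integer k ≥ 0.
k=0: 10.6 MHz.
k=1: 28.4 MHz, 49.6 MHz.
k=2: 67.4 MHz, 88.6 MHz.
k=3: 106.4 MHz, 127.6 MHz.
k=4: 145.4 MHz, 166.6 MHz.
Within [34.6 MHz, 110.4 MHz]: 49.6 MHz, 67.4 MHz, 88.6 MHz, 106.4 MHz.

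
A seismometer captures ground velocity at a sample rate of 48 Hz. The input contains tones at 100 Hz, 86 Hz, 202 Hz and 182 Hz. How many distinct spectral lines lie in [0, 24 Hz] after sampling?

2

fs/2 = 24 Hz.
100 Hz mod fs = 4 Hz.
4 Hz ≤ fs/2 = 24 Hz, appears at 4 Hz.
86 Hz mod fs = 38 Hz.
38 Hz > fs/2 = 24 Hz, folds to fs − 38 Hz = 10 Hz.
202 Hz mod fs = 10 Hz.
10 Hz ≤ fs/2 = 24 Hz, appears at 10 Hz.
182 Hz mod fs = 38 Hz.
38 Hz > fs/2 = 24 Hz, folds to fs − 38 Hz = 10 Hz.
Distinct values: {4 Hz, 10 Hz} → 2.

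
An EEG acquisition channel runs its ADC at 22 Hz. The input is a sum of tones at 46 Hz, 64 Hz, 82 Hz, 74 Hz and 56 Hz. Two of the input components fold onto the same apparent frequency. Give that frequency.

fs/2 = 11 Hz.
46 Hz mod fs = 2 Hz.
2 Hz ≤ fs/2 = 11 Hz, appears at 2 Hz.
64 Hz mod fs = 20 Hz.
20 Hz > fs/2 = 11 Hz, folds to fs − 20 Hz = 2 Hz.
82 Hz mod fs = 16 Hz.
16 Hz > fs/2 = 11 Hz, folds to fs − 16 Hz = 6 Hz.
74 Hz mod fs = 8 Hz.
8 Hz ≤ fs/2 = 11 Hz, appears at 8 Hz.
56 Hz mod fs = 12 Hz.
12 Hz > fs/2 = 11 Hz, folds to fs − 12 Hz = 10 Hz.
46 Hz and 64 Hz both map to 2 Hz.

2 Hz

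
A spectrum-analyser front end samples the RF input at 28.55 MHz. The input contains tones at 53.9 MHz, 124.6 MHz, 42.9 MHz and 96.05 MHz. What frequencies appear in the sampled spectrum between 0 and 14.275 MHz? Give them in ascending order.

fs/2 = 14.275 MHz.
53.9 MHz mod fs = 25.35 MHz.
25.35 MHz > fs/2 = 14.275 MHz, folds to fs − 25.35 MHz = 3.2 MHz.
124.6 MHz mod fs = 10.4 MHz.
10.4 MHz ≤ fs/2 = 14.275 MHz, appears at 10.4 MHz.
42.9 MHz mod fs = 14.35 MHz.
14.35 MHz > fs/2 = 14.275 MHz, folds to fs − 14.35 MHz = 14.2 MHz.
96.05 MHz mod fs = 10.4 MHz.
10.4 MHz ≤ fs/2 = 14.275 MHz, appears at 10.4 MHz.
Distinct values: {3.2 MHz, 10.4 MHz, 14.2 MHz}.

3.2 MHz, 10.4 MHz, 14.2 MHz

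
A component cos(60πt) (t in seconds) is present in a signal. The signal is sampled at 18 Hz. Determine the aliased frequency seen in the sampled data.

ω = 60π rad/s → f = ω/(2π) = 30 Hz.
30 Hz mod fs = 12 Hz.
12 Hz > fs/2 = 9 Hz, folds to fs − 12 Hz = 6 Hz.

6 Hz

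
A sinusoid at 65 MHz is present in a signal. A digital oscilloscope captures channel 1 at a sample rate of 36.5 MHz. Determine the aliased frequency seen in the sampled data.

8 MHz

65 MHz mod fs = 28.5 MHz.
28.5 MHz > fs/2 = 18.25 MHz, folds to fs − 28.5 MHz = 8 MHz.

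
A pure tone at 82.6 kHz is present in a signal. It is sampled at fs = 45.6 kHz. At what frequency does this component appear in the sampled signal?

8.6 kHz

82.6 kHz mod fs = 37 kHz.
37 kHz > fs/2 = 22.8 kHz, folds to fs − 37 kHz = 8.6 kHz.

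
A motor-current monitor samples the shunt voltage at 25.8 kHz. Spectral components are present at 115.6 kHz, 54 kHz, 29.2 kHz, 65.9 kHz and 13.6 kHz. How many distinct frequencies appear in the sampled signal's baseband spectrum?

fs/2 = 12.9 kHz.
115.6 kHz mod fs = 12.4 kHz.
12.4 kHz ≤ fs/2 = 12.9 kHz, appears at 12.4 kHz.
54 kHz mod fs = 2.4 kHz.
2.4 kHz ≤ fs/2 = 12.9 kHz, appears at 2.4 kHz.
29.2 kHz mod fs = 3.4 kHz.
3.4 kHz ≤ fs/2 = 12.9 kHz, appears at 3.4 kHz.
65.9 kHz mod fs = 14.3 kHz.
14.3 kHz > fs/2 = 12.9 kHz, folds to fs − 14.3 kHz = 11.5 kHz.
13.6 kHz > fs/2 = 12.9 kHz, folds to fs − 13.6 kHz = 12.2 kHz.
Distinct values: {2.4 kHz, 3.4 kHz, 11.5 kHz, 12.2 kHz, 12.4 kHz} → 5.

5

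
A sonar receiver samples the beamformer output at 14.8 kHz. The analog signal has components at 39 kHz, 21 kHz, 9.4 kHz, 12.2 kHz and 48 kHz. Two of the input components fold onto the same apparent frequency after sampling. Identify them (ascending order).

fs/2 = 7.4 kHz.
39 kHz mod fs = 9.4 kHz.
9.4 kHz > fs/2 = 7.4 kHz, folds to fs − 9.4 kHz = 5.4 kHz.
21 kHz mod fs = 6.2 kHz.
6.2 kHz ≤ fs/2 = 7.4 kHz, appears at 6.2 kHz.
9.4 kHz > fs/2 = 7.4 kHz, folds to fs − 9.4 kHz = 5.4 kHz.
12.2 kHz > fs/2 = 7.4 kHz, folds to fs − 12.2 kHz = 2.6 kHz.
48 kHz mod fs = 3.6 kHz.
3.6 kHz ≤ fs/2 = 7.4 kHz, appears at 3.6 kHz.
9.4 kHz and 39 kHz both map to 5.4 kHz.

9.4 kHz, 39 kHz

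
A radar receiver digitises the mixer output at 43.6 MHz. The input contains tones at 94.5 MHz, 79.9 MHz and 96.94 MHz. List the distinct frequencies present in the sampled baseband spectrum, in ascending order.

7.3 MHz, 9.74 MHz

fs/2 = 21.8 MHz.
94.5 MHz mod fs = 7.3 MHz.
7.3 MHz ≤ fs/2 = 21.8 MHz, appears at 7.3 MHz.
79.9 MHz mod fs = 36.3 MHz.
36.3 MHz > fs/2 = 21.8 MHz, folds to fs − 36.3 MHz = 7.3 MHz.
96.94 MHz mod fs = 9.74 MHz.
9.74 MHz ≤ fs/2 = 21.8 MHz, appears at 9.74 MHz.
Distinct values: {7.3 MHz, 9.74 MHz}.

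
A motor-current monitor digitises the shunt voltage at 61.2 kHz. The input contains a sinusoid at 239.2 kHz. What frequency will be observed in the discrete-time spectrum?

239.2 kHz mod fs = 55.6 kHz.
55.6 kHz > fs/2 = 30.6 kHz, folds to fs − 55.6 kHz = 5.6 kHz.

5.6 kHz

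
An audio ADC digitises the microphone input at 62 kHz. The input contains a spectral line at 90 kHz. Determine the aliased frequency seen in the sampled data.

28 kHz

90 kHz mod fs = 28 kHz.
28 kHz ≤ fs/2 = 31 kHz, appears at 28 kHz.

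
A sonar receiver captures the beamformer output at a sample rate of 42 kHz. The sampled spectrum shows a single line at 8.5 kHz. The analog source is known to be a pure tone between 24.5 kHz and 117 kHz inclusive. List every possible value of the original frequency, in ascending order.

Frequencies that alias to 8.5 kHz are k·fs ± 8.5 kHz for integer k ≥ 0.
k=0: 8.5 kHz.
k=1: 33.5 kHz, 50.5 kHz.
k=2: 75.5 kHz, 92.5 kHz.
k=3: 117.5 kHz, 134.5 kHz.
Within [24.5 kHz, 117 kHz]: 33.5 kHz, 50.5 kHz, 75.5 kHz, 92.5 kHz.

33.5 kHz, 50.5 kHz, 75.5 kHz, 92.5 kHz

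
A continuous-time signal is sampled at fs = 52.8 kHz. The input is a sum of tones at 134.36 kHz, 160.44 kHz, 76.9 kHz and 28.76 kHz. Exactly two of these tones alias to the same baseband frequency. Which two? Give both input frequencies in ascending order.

fs/2 = 26.4 kHz.
134.36 kHz mod fs = 28.76 kHz.
28.76 kHz > fs/2 = 26.4 kHz, folds to fs − 28.76 kHz = 24.04 kHz.
160.44 kHz mod fs = 2.04 kHz.
2.04 kHz ≤ fs/2 = 26.4 kHz, appears at 2.04 kHz.
76.9 kHz mod fs = 24.1 kHz.
24.1 kHz ≤ fs/2 = 26.4 kHz, appears at 24.1 kHz.
28.76 kHz > fs/2 = 26.4 kHz, folds to fs − 28.76 kHz = 24.04 kHz.
28.76 kHz and 134.36 kHz both map to 24.04 kHz.

28.76 kHz, 134.36 kHz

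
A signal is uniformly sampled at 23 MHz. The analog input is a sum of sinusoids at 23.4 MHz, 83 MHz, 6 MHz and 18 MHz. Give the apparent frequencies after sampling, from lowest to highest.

fs/2 = 11.5 MHz.
23.4 MHz mod fs = 0.4 MHz.
0.4 MHz ≤ fs/2 = 11.5 MHz, appears at 0.4 MHz.
83 MHz mod fs = 14 MHz.
14 MHz > fs/2 = 11.5 MHz, folds to fs − 14 MHz = 9 MHz.
6 MHz ≤ fs/2 = 11.5 MHz, passes unchanged.
18 MHz > fs/2 = 11.5 MHz, folds to fs − 18 MHz = 5 MHz.
Distinct values: {0.4 MHz, 5 MHz, 6 MHz, 9 MHz}.

0.4 MHz, 5 MHz, 6 MHz, 9 MHz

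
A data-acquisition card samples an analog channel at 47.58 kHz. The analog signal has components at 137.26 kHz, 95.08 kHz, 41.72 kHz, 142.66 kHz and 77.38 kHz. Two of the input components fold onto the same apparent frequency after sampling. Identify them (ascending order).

fs/2 = 23.79 kHz.
137.26 kHz mod fs = 42.1 kHz.
42.1 kHz > fs/2 = 23.79 kHz, folds to fs − 42.1 kHz = 5.48 kHz.
95.08 kHz mod fs = 47.5 kHz.
47.5 kHz > fs/2 = 23.79 kHz, folds to fs − 47.5 kHz = 0.08 kHz.
41.72 kHz > fs/2 = 23.79 kHz, folds to fs − 41.72 kHz = 5.86 kHz.
142.66 kHz mod fs = 47.5 kHz.
47.5 kHz > fs/2 = 23.79 kHz, folds to fs − 47.5 kHz = 0.08 kHz.
77.38 kHz mod fs = 29.8 kHz.
29.8 kHz > fs/2 = 23.79 kHz, folds to fs − 29.8 kHz = 17.78 kHz.
95.08 kHz and 142.66 kHz both map to 0.08 kHz.

95.08 kHz, 142.66 kHz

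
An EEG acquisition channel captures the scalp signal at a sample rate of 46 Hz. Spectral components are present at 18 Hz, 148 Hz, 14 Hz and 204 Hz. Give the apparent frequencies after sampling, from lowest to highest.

10 Hz, 14 Hz, 18 Hz, 20 Hz

fs/2 = 23 Hz.
18 Hz ≤ fs/2 = 23 Hz, passes unchanged.
148 Hz mod fs = 10 Hz.
10 Hz ≤ fs/2 = 23 Hz, appears at 10 Hz.
14 Hz ≤ fs/2 = 23 Hz, passes unchanged.
204 Hz mod fs = 20 Hz.
20 Hz ≤ fs/2 = 23 Hz, appears at 20 Hz.
Distinct values: {10 Hz, 14 Hz, 18 Hz, 20 Hz}.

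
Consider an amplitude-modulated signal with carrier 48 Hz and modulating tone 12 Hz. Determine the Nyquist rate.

120 Hz

AM sidebands sit at fc ± fm = 36 Hz and 60 Hz.
Highest-frequency component: 60 Hz.
Nyquist rate = 2 × 60 Hz = 120 Hz.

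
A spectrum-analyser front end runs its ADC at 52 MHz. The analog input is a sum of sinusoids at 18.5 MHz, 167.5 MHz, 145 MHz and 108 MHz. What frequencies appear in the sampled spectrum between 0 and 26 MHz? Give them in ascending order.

fs/2 = 26 MHz.
18.5 MHz ≤ fs/2 = 26 MHz, passes unchanged.
167.5 MHz mod fs = 11.5 MHz.
11.5 MHz ≤ fs/2 = 26 MHz, appears at 11.5 MHz.
145 MHz mod fs = 41 MHz.
41 MHz > fs/2 = 26 MHz, folds to fs − 41 MHz = 11 MHz.
108 MHz mod fs = 4 MHz.
4 MHz ≤ fs/2 = 26 MHz, appears at 4 MHz.
Distinct values: {4 MHz, 11 MHz, 11.5 MHz, 18.5 MHz}.

4 MHz, 11 MHz, 11.5 MHz, 18.5 MHz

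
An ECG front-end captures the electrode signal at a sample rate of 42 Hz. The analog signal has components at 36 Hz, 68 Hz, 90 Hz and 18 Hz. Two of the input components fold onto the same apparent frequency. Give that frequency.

fs/2 = 21 Hz.
36 Hz > fs/2 = 21 Hz, folds to fs − 36 Hz = 6 Hz.
68 Hz mod fs = 26 Hz.
26 Hz > fs/2 = 21 Hz, folds to fs − 26 Hz = 16 Hz.
90 Hz mod fs = 6 Hz.
6 Hz ≤ fs/2 = 21 Hz, appears at 6 Hz.
18 Hz ≤ fs/2 = 21 Hz, passes unchanged.
36 Hz and 90 Hz both map to 6 Hz.

6 Hz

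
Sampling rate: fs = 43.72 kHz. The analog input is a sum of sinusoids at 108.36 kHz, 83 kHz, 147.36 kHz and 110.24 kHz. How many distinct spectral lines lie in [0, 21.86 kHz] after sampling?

fs/2 = 21.86 kHz.
108.36 kHz mod fs = 20.92 kHz.
20.92 kHz ≤ fs/2 = 21.86 kHz, appears at 20.92 kHz.
83 kHz mod fs = 39.28 kHz.
39.28 kHz > fs/2 = 21.86 kHz, folds to fs − 39.28 kHz = 4.44 kHz.
147.36 kHz mod fs = 16.2 kHz.
16.2 kHz ≤ fs/2 = 21.86 kHz, appears at 16.2 kHz.
110.24 kHz mod fs = 22.8 kHz.
22.8 kHz > fs/2 = 21.86 kHz, folds to fs − 22.8 kHz = 20.92 kHz.
Distinct values: {4.44 kHz, 16.2 kHz, 20.92 kHz} → 3.

3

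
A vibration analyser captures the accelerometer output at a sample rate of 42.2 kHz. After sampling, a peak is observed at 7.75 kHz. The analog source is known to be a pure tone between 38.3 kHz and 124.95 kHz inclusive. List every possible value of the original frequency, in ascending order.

Frequencies that alias to 7.75 kHz are k·fs ± 7.75 kHz for integer k ≥ 0.
k=0: 7.75 kHz.
k=1: 34.45 kHz, 49.95 kHz.
k=2: 76.65 kHz, 92.15 kHz.
k=3: 118.85 kHz, 134.35 kHz.
k=4: 161.05 kHz, 176.55 kHz.
Within [38.3 kHz, 124.95 kHz]: 49.95 kHz, 76.65 kHz, 92.15 kHz, 118.85 kHz.

49.95 kHz, 76.65 kHz, 92.15 kHz, 118.85 kHz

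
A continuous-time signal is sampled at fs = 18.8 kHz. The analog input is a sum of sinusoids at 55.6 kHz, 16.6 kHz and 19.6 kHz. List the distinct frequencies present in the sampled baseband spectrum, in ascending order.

0.8 kHz, 2.2 kHz

fs/2 = 9.4 kHz.
55.6 kHz mod fs = 18 kHz.
18 kHz > fs/2 = 9.4 kHz, folds to fs − 18 kHz = 0.8 kHz.
16.6 kHz > fs/2 = 9.4 kHz, folds to fs − 16.6 kHz = 2.2 kHz.
19.6 kHz mod fs = 0.8 kHz.
0.8 kHz ≤ fs/2 = 9.4 kHz, appears at 0.8 kHz.
Distinct values: {0.8 kHz, 2.2 kHz}.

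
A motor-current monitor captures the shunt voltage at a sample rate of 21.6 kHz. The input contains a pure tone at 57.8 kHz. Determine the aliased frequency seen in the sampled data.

57.8 kHz mod fs = 14.6 kHz.
14.6 kHz > fs/2 = 10.8 kHz, folds to fs − 14.6 kHz = 7 kHz.

7 kHz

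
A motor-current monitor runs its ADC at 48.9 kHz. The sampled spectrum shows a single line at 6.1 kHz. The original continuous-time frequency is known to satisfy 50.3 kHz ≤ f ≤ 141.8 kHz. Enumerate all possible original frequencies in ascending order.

Frequencies that alias to 6.1 kHz are k·fs ± 6.1 kHz for integer k ≥ 0.
k=0: 6.1 kHz.
k=1: 42.8 kHz, 55 kHz.
k=2: 91.7 kHz, 103.9 kHz.
k=3: 140.6 kHz, 152.8 kHz.
k=4: 189.5 kHz, 201.7 kHz.
Within [50.3 kHz, 141.8 kHz]: 55 kHz, 91.7 kHz, 103.9 kHz, 140.6 kHz.

55 kHz, 91.7 kHz, 103.9 kHz, 140.6 kHz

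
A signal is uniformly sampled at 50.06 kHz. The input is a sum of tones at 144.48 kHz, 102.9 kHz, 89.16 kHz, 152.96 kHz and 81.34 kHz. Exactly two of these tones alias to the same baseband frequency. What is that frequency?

fs/2 = 25.03 kHz.
144.48 kHz mod fs = 44.36 kHz.
44.36 kHz > fs/2 = 25.03 kHz, folds to fs − 44.36 kHz = 5.7 kHz.
102.9 kHz mod fs = 2.78 kHz.
2.78 kHz ≤ fs/2 = 25.03 kHz, appears at 2.78 kHz.
89.16 kHz mod fs = 39.1 kHz.
39.1 kHz > fs/2 = 25.03 kHz, folds to fs − 39.1 kHz = 10.96 kHz.
152.96 kHz mod fs = 2.78 kHz.
2.78 kHz ≤ fs/2 = 25.03 kHz, appears at 2.78 kHz.
81.34 kHz mod fs = 31.28 kHz.
31.28 kHz > fs/2 = 25.03 kHz, folds to fs − 31.28 kHz = 18.78 kHz.
102.9 kHz and 152.96 kHz both map to 2.78 kHz.

2.78 kHz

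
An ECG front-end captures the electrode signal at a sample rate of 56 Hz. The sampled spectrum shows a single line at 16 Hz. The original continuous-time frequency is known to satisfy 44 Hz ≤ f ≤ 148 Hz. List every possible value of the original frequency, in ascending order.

Frequencies that alias to 16 Hz are k·fs ± 16 Hz for integer k ≥ 0.
k=0: 16 Hz.
k=1: 40 Hz, 72 Hz.
k=2: 96 Hz, 128 Hz.
k=3: 152 Hz, 184 Hz.
Within [44 Hz, 148 Hz]: 72 Hz, 96 Hz, 128 Hz.

72 Hz, 96 Hz, 128 Hz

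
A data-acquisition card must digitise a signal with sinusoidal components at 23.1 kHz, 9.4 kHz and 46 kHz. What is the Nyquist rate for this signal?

92 kHz

Highest-frequency component: 46 kHz.
Nyquist rate = 2 × 46 kHz = 92 kHz.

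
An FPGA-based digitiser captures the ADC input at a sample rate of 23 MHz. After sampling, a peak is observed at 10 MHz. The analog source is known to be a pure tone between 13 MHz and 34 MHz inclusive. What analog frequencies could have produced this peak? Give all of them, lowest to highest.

13 MHz, 33 MHz

Frequencies that alias to 10 MHz are k·fs ± 10 MHz for integer k ≥ 0.
k=0: 10 MHz.
k=1: 13 MHz, 33 MHz.
k=2: 36 MHz, 56 MHz.
Within [13 MHz, 34 MHz]: 13 MHz, 33 MHz.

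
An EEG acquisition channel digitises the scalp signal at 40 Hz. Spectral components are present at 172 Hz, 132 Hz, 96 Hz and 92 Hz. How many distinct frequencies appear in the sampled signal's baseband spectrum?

fs/2 = 20 Hz.
172 Hz mod fs = 12 Hz.
12 Hz ≤ fs/2 = 20 Hz, appears at 12 Hz.
132 Hz mod fs = 12 Hz.
12 Hz ≤ fs/2 = 20 Hz, appears at 12 Hz.
96 Hz mod fs = 16 Hz.
16 Hz ≤ fs/2 = 20 Hz, appears at 16 Hz.
92 Hz mod fs = 12 Hz.
12 Hz ≤ fs/2 = 20 Hz, appears at 12 Hz.
Distinct values: {12 Hz, 16 Hz} → 2.

2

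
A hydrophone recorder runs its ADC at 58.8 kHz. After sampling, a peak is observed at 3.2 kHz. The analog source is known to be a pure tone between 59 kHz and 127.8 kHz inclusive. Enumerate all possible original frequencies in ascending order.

Frequencies that alias to 3.2 kHz are k·fs ± 3.2 kHz for integer k ≥ 0.
k=0: 3.2 kHz.
k=1: 55.6 kHz, 62 kHz.
k=2: 114.4 kHz, 120.8 kHz.
k=3: 173.2 kHz, 179.6 kHz.
Within [59 kHz, 127.8 kHz]: 62 kHz, 114.4 kHz, 120.8 kHz.

62 kHz, 114.4 kHz, 120.8 kHz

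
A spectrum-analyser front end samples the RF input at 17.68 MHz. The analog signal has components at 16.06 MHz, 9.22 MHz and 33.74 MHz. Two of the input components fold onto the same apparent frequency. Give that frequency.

fs/2 = 8.84 MHz.
16.06 MHz > fs/2 = 8.84 MHz, folds to fs − 16.06 MHz = 1.62 MHz.
9.22 MHz > fs/2 = 8.84 MHz, folds to fs − 9.22 MHz = 8.46 MHz.
33.74 MHz mod fs = 16.06 MHz.
16.06 MHz > fs/2 = 8.84 MHz, folds to fs − 16.06 MHz = 1.62 MHz.
16.06 MHz and 33.74 MHz both map to 1.62 MHz.

1.62 MHz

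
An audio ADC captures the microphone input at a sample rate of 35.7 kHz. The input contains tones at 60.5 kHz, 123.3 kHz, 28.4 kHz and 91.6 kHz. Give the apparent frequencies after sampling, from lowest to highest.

fs/2 = 17.85 kHz.
60.5 kHz mod fs = 24.8 kHz.
24.8 kHz > fs/2 = 17.85 kHz, folds to fs − 24.8 kHz = 10.9 kHz.
123.3 kHz mod fs = 16.2 kHz.
16.2 kHz ≤ fs/2 = 17.85 kHz, appears at 16.2 kHz.
28.4 kHz > fs/2 = 17.85 kHz, folds to fs − 28.4 kHz = 7.3 kHz.
91.6 kHz mod fs = 20.2 kHz.
20.2 kHz > fs/2 = 17.85 kHz, folds to fs − 20.2 kHz = 15.5 kHz.
Distinct values: {7.3 kHz, 10.9 kHz, 15.5 kHz, 16.2 kHz}.

7.3 kHz, 10.9 kHz, 15.5 kHz, 16.2 kHz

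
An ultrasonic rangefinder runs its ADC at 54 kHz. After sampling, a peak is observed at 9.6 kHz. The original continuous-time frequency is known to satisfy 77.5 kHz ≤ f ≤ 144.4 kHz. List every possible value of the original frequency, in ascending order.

Frequencies that alias to 9.6 kHz are k·fs ± 9.6 kHz for integer k ≥ 0.
k=0: 9.6 kHz.
k=1: 44.4 kHz, 63.6 kHz.
k=2: 98.4 kHz, 117.6 kHz.
k=3: 152.4 kHz, 171.6 kHz.
Within [77.5 kHz, 144.4 kHz]: 98.4 kHz, 117.6 kHz.

98.4 kHz, 117.6 kHz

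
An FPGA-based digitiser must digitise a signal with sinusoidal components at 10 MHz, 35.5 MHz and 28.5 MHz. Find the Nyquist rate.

71 MHz

Highest-frequency component: 35.5 MHz.
Nyquist rate = 2 × 35.5 MHz = 71 MHz.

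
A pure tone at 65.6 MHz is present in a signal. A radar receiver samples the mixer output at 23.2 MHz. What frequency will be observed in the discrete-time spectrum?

65.6 MHz mod fs = 19.2 MHz.
19.2 MHz > fs/2 = 11.6 MHz, folds to fs − 19.2 MHz = 4 MHz.

4 MHz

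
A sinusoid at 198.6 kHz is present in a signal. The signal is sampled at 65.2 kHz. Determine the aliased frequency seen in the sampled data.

3 kHz

198.6 kHz mod fs = 3 kHz.
3 kHz ≤ fs/2 = 32.6 kHz, appears at 3 kHz.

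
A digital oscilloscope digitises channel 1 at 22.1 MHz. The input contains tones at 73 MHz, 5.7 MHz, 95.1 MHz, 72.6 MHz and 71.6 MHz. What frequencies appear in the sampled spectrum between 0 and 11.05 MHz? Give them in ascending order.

5.3 MHz, 5.7 MHz, 6.3 MHz, 6.7 MHz

fs/2 = 11.05 MHz.
73 MHz mod fs = 6.7 MHz.
6.7 MHz ≤ fs/2 = 11.05 MHz, appears at 6.7 MHz.
5.7 MHz ≤ fs/2 = 11.05 MHz, passes unchanged.
95.1 MHz mod fs = 6.7 MHz.
6.7 MHz ≤ fs/2 = 11.05 MHz, appears at 6.7 MHz.
72.6 MHz mod fs = 6.3 MHz.
6.3 MHz ≤ fs/2 = 11.05 MHz, appears at 6.3 MHz.
71.6 MHz mod fs = 5.3 MHz.
5.3 MHz ≤ fs/2 = 11.05 MHz, appears at 5.3 MHz.
Distinct values: {5.3 MHz, 5.7 MHz, 6.3 MHz, 6.7 MHz}.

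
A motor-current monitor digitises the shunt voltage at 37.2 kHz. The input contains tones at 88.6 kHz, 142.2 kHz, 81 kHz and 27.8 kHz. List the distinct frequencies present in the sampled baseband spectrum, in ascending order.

6.6 kHz, 9.4 kHz, 14.2 kHz

fs/2 = 18.6 kHz.
88.6 kHz mod fs = 14.2 kHz.
14.2 kHz ≤ fs/2 = 18.6 kHz, appears at 14.2 kHz.
142.2 kHz mod fs = 30.6 kHz.
30.6 kHz > fs/2 = 18.6 kHz, folds to fs − 30.6 kHz = 6.6 kHz.
81 kHz mod fs = 6.6 kHz.
6.6 kHz ≤ fs/2 = 18.6 kHz, appears at 6.6 kHz.
27.8 kHz > fs/2 = 18.6 kHz, folds to fs − 27.8 kHz = 9.4 kHz.
Distinct values: {6.6 kHz, 9.4 kHz, 14.2 kHz}.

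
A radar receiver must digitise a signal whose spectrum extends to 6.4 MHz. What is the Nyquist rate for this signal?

Nyquist rate = 2 × 6.4 MHz = 12.8 MHz.

12.8 MHz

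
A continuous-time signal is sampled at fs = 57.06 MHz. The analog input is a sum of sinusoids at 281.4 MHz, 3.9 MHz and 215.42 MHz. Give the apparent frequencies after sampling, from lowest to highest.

3.9 MHz, 12.82 MHz

fs/2 = 28.53 MHz.
281.4 MHz mod fs = 53.16 MHz.
53.16 MHz > fs/2 = 28.53 MHz, folds to fs − 53.16 MHz = 3.9 MHz.
3.9 MHz ≤ fs/2 = 28.53 MHz, passes unchanged.
215.42 MHz mod fs = 44.24 MHz.
44.24 MHz > fs/2 = 28.53 MHz, folds to fs − 44.24 MHz = 12.82 MHz.
Distinct values: {3.9 MHz, 12.82 MHz}.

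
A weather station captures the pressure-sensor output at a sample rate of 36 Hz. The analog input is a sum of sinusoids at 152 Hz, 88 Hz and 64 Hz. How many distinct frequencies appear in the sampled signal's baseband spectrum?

2

fs/2 = 18 Hz.
152 Hz mod fs = 8 Hz.
8 Hz ≤ fs/2 = 18 Hz, appears at 8 Hz.
88 Hz mod fs = 16 Hz.
16 Hz ≤ fs/2 = 18 Hz, appears at 16 Hz.
64 Hz mod fs = 28 Hz.
28 Hz > fs/2 = 18 Hz, folds to fs − 28 Hz = 8 Hz.
Distinct values: {8 Hz, 16 Hz} → 2.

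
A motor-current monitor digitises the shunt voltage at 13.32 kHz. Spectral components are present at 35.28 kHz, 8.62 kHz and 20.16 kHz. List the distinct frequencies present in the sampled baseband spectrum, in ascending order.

fs/2 = 6.66 kHz.
35.28 kHz mod fs = 8.64 kHz.
8.64 kHz > fs/2 = 6.66 kHz, folds to fs − 8.64 kHz = 4.68 kHz.
8.62 kHz > fs/2 = 6.66 kHz, folds to fs − 8.62 kHz = 4.7 kHz.
20.16 kHz mod fs = 6.84 kHz.
6.84 kHz > fs/2 = 6.66 kHz, folds to fs − 6.84 kHz = 6.48 kHz.
Distinct values: {4.68 kHz, 4.7 kHz, 6.48 kHz}.

4.68 kHz, 4.7 kHz, 6.48 kHz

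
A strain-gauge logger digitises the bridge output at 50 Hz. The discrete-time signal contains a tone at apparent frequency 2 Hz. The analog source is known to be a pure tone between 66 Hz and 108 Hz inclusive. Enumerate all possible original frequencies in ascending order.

98 Hz, 102 Hz

Frequencies that alias to 2 Hz are k·fs ± 2 Hz for integer k ≥ 0.
k=0: 2 Hz.
k=1: 48 Hz, 52 Hz.
k=2: 98 Hz, 102 Hz.
k=3: 148 Hz, 152 Hz.
Within [66 Hz, 108 Hz]: 98 Hz, 102 Hz.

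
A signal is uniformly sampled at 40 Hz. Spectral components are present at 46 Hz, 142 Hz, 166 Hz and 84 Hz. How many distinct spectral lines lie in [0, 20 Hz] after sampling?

fs/2 = 20 Hz.
46 Hz mod fs = 6 Hz.
6 Hz ≤ fs/2 = 20 Hz, appears at 6 Hz.
142 Hz mod fs = 22 Hz.
22 Hz > fs/2 = 20 Hz, folds to fs − 22 Hz = 18 Hz.
166 Hz mod fs = 6 Hz.
6 Hz ≤ fs/2 = 20 Hz, appears at 6 Hz.
84 Hz mod fs = 4 Hz.
4 Hz ≤ fs/2 = 20 Hz, appears at 4 Hz.
Distinct values: {4 Hz, 6 Hz, 18 Hz} → 3.

3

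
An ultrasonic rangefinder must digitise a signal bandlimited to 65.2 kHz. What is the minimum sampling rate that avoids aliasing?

130.4 kHz

Nyquist rate = 2 × 65.2 kHz = 130.4 kHz.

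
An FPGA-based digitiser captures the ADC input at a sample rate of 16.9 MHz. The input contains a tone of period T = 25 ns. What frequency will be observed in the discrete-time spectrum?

T = 25 ns → f = 1/T = 40 MHz.
40 MHz mod fs = 6.2 MHz.
6.2 MHz ≤ fs/2 = 8.45 MHz, appears at 6.2 MHz.

6.2 MHz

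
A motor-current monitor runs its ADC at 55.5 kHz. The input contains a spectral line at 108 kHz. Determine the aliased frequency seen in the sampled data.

108 kHz mod fs = 52.5 kHz.
52.5 kHz > fs/2 = 27.75 kHz, folds to fs − 52.5 kHz = 3 kHz.

3 kHz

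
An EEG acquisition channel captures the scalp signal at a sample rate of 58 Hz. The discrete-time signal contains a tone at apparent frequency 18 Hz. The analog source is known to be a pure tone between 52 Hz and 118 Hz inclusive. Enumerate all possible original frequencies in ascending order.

76 Hz, 98 Hz

Frequencies that alias to 18 Hz are k·fs ± 18 Hz for integer k ≥ 0.
k=0: 18 Hz.
k=1: 40 Hz, 76 Hz.
k=2: 98 Hz, 134 Hz.
k=3: 156 Hz, 192 Hz.
Within [52 Hz, 118 Hz]: 76 Hz, 98 Hz.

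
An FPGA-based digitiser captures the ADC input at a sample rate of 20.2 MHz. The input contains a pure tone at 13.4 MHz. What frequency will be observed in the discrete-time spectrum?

6.8 MHz

13.4 MHz > fs/2 = 10.1 MHz, folds to fs − 13.4 MHz = 6.8 MHz.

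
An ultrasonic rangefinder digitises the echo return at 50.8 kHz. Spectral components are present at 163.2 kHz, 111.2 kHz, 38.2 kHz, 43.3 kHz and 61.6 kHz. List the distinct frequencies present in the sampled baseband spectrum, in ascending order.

7.5 kHz, 9.6 kHz, 10.8 kHz, 12.6 kHz

fs/2 = 25.4 kHz.
163.2 kHz mod fs = 10.8 kHz.
10.8 kHz ≤ fs/2 = 25.4 kHz, appears at 10.8 kHz.
111.2 kHz mod fs = 9.6 kHz.
9.6 kHz ≤ fs/2 = 25.4 kHz, appears at 9.6 kHz.
38.2 kHz > fs/2 = 25.4 kHz, folds to fs − 38.2 kHz = 12.6 kHz.
43.3 kHz > fs/2 = 25.4 kHz, folds to fs − 43.3 kHz = 7.5 kHz.
61.6 kHz mod fs = 10.8 kHz.
10.8 kHz ≤ fs/2 = 25.4 kHz, appears at 10.8 kHz.
Distinct values: {7.5 kHz, 9.6 kHz, 10.8 kHz, 12.6 kHz}.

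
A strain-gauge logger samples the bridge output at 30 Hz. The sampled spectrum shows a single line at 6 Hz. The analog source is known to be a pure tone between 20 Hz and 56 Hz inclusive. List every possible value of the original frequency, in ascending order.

24 Hz, 36 Hz, 54 Hz

Frequencies that alias to 6 Hz are k·fs ± 6 Hz for integer k ≥ 0.
k=0: 6 Hz.
k=1: 24 Hz, 36 Hz.
k=2: 54 Hz, 66 Hz.
k=3: 84 Hz, 96 Hz.
Within [20 Hz, 56 Hz]: 24 Hz, 36 Hz, 54 Hz.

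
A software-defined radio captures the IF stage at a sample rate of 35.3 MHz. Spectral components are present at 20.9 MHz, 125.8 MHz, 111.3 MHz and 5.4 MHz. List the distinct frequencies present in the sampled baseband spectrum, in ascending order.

fs/2 = 17.65 MHz.
20.9 MHz > fs/2 = 17.65 MHz, folds to fs − 20.9 MHz = 14.4 MHz.
125.8 MHz mod fs = 19.9 MHz.
19.9 MHz > fs/2 = 17.65 MHz, folds to fs − 19.9 MHz = 15.4 MHz.
111.3 MHz mod fs = 5.4 MHz.
5.4 MHz ≤ fs/2 = 17.65 MHz, appears at 5.4 MHz.
5.4 MHz ≤ fs/2 = 17.65 MHz, passes unchanged.
Distinct values: {5.4 MHz, 14.4 MHz, 15.4 MHz}.

5.4 MHz, 14.4 MHz, 15.4 MHz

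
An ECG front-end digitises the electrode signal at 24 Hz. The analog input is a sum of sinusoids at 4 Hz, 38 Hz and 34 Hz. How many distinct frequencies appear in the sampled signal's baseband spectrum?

fs/2 = 12 Hz.
4 Hz ≤ fs/2 = 12 Hz, passes unchanged.
38 Hz mod fs = 14 Hz.
14 Hz > fs/2 = 12 Hz, folds to fs − 14 Hz = 10 Hz.
34 Hz mod fs = 10 Hz.
10 Hz ≤ fs/2 = 12 Hz, appears at 10 Hz.
Distinct values: {4 Hz, 10 Hz} → 2.

2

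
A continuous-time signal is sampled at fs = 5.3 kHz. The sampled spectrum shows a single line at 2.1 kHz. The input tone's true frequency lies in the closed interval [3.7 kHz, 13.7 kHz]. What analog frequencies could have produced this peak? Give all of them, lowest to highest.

7.4 kHz, 8.5 kHz, 12.7 kHz

Frequencies that alias to 2.1 kHz are k·fs ± 2.1 kHz for integer k ≥ 0.
k=0: 2.1 kHz.
k=1: 3.2 kHz, 7.4 kHz.
k=2: 8.5 kHz, 12.7 kHz.
k=3: 13.8 kHz, 18 kHz.
Within [3.7 kHz, 13.7 kHz]: 7.4 kHz, 8.5 kHz, 12.7 kHz.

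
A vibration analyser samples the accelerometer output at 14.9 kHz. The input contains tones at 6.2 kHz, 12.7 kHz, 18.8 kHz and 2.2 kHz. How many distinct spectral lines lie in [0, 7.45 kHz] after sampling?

fs/2 = 7.45 kHz.
6.2 kHz ≤ fs/2 = 7.45 kHz, passes unchanged.
12.7 kHz > fs/2 = 7.45 kHz, folds to fs − 12.7 kHz = 2.2 kHz.
18.8 kHz mod fs = 3.9 kHz.
3.9 kHz ≤ fs/2 = 7.45 kHz, appears at 3.9 kHz.
2.2 kHz ≤ fs/2 = 7.45 kHz, passes unchanged.
Distinct values: {2.2 kHz, 3.9 kHz, 6.2 kHz} → 3.

3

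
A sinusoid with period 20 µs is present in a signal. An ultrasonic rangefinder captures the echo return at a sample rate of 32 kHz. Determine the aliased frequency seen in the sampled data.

T = 20 µs → f = 1/T = 50 kHz.
50 kHz mod fs = 18 kHz.
18 kHz > fs/2 = 16 kHz, folds to fs − 18 kHz = 14 kHz.

14 kHz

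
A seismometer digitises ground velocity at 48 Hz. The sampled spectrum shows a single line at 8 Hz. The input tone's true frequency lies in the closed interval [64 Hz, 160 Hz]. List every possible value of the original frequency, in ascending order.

Frequencies that alias to 8 Hz are k·fs ± 8 Hz for integer k ≥ 0.
k=0: 8 Hz.
k=1: 40 Hz, 56 Hz.
k=2: 88 Hz, 104 Hz.
k=3: 136 Hz, 152 Hz.
k=4: 184 Hz, 200 Hz.
Within [64 Hz, 160 Hz]: 88 Hz, 104 Hz, 136 Hz, 152 Hz.

88 Hz, 104 Hz, 136 Hz, 152 Hz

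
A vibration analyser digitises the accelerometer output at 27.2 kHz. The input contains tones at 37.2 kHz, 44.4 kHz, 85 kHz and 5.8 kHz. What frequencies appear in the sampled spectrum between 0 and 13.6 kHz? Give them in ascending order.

fs/2 = 13.6 kHz.
37.2 kHz mod fs = 10 kHz.
10 kHz ≤ fs/2 = 13.6 kHz, appears at 10 kHz.
44.4 kHz mod fs = 17.2 kHz.
17.2 kHz > fs/2 = 13.6 kHz, folds to fs − 17.2 kHz = 10 kHz.
85 kHz mod fs = 3.4 kHz.
3.4 kHz ≤ fs/2 = 13.6 kHz, appears at 3.4 kHz.
5.8 kHz ≤ fs/2 = 13.6 kHz, passes unchanged.
Distinct values: {3.4 kHz, 5.8 kHz, 10 kHz}.

3.4 kHz, 5.8 kHz, 10 kHz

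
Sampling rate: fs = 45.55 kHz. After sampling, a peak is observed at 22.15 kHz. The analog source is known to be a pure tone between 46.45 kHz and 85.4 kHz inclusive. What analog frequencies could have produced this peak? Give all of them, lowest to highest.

67.7 kHz, 68.95 kHz

Frequencies that alias to 22.15 kHz are k·fs ± 22.15 kHz for integer k ≥ 0.
k=0: 22.15 kHz.
k=1: 23.4 kHz, 67.7 kHz.
k=2: 68.95 kHz, 113.25 kHz.
k=3: 114.5 kHz, 158.8 kHz.
Within [46.45 kHz, 85.4 kHz]: 67.7 kHz, 68.95 kHz.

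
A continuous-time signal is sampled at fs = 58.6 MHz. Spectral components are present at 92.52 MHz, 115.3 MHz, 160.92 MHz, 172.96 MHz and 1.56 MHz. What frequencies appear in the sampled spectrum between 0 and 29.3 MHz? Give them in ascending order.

1.56 MHz, 1.9 MHz, 2.84 MHz, 14.88 MHz, 24.68 MHz

fs/2 = 29.3 MHz.
92.52 MHz mod fs = 33.92 MHz.
33.92 MHz > fs/2 = 29.3 MHz, folds to fs − 33.92 MHz = 24.68 MHz.
115.3 MHz mod fs = 56.7 MHz.
56.7 MHz > fs/2 = 29.3 MHz, folds to fs − 56.7 MHz = 1.9 MHz.
160.92 MHz mod fs = 43.72 MHz.
43.72 MHz > fs/2 = 29.3 MHz, folds to fs − 43.72 MHz = 14.88 MHz.
172.96 MHz mod fs = 55.76 MHz.
55.76 MHz > fs/2 = 29.3 MHz, folds to fs − 55.76 MHz = 2.84 MHz.
1.56 MHz ≤ fs/2 = 29.3 MHz, passes unchanged.
Distinct values: {1.56 MHz, 1.9 MHz, 2.84 MHz, 14.88 MHz, 24.68 MHz}.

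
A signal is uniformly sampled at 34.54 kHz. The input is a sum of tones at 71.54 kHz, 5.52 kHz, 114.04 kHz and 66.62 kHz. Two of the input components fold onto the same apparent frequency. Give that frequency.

2.46 kHz

fs/2 = 17.27 kHz.
71.54 kHz mod fs = 2.46 kHz.
2.46 kHz ≤ fs/2 = 17.27 kHz, appears at 2.46 kHz.
5.52 kHz ≤ fs/2 = 17.27 kHz, passes unchanged.
114.04 kHz mod fs = 10.42 kHz.
10.42 kHz ≤ fs/2 = 17.27 kHz, appears at 10.42 kHz.
66.62 kHz mod fs = 32.08 kHz.
32.08 kHz > fs/2 = 17.27 kHz, folds to fs − 32.08 kHz = 2.46 kHz.
66.62 kHz and 71.54 kHz both map to 2.46 kHz.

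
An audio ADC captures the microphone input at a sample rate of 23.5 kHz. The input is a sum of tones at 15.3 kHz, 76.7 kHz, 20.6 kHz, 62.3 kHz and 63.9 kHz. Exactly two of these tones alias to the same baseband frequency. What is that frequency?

fs/2 = 11.75 kHz.
15.3 kHz > fs/2 = 11.75 kHz, folds to fs − 15.3 kHz = 8.2 kHz.
76.7 kHz mod fs = 6.2 kHz.
6.2 kHz ≤ fs/2 = 11.75 kHz, appears at 6.2 kHz.
20.6 kHz > fs/2 = 11.75 kHz, folds to fs − 20.6 kHz = 2.9 kHz.
62.3 kHz mod fs = 15.3 kHz.
15.3 kHz > fs/2 = 11.75 kHz, folds to fs − 15.3 kHz = 8.2 kHz.
63.9 kHz mod fs = 16.9 kHz.
16.9 kHz > fs/2 = 11.75 kHz, folds to fs − 16.9 kHz = 6.6 kHz.
15.3 kHz and 62.3 kHz both map to 8.2 kHz.

8.2 kHz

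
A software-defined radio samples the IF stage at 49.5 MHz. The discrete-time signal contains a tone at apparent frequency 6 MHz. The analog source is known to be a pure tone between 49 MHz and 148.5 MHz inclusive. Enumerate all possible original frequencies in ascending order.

Frequencies that alias to 6 MHz are k·fs ± 6 MHz for integer k ≥ 0.
k=0: 6 MHz.
k=1: 43.5 MHz, 55.5 MHz.
k=2: 93 MHz, 105 MHz.
k=3: 142.5 MHz, 154.5 MHz.
k=4: 192 MHz, 204 MHz.
Within [49 MHz, 148.5 MHz]: 55.5 MHz, 93 MHz, 105 MHz, 142.5 MHz.

55.5 MHz, 93 MHz, 105 MHz, 142.5 MHz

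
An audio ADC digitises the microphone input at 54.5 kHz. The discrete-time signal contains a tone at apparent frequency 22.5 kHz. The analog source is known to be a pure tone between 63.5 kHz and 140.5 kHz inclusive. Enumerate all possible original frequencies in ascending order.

Frequencies that alias to 22.5 kHz are k·fs ± 22.5 kHz for integer k ≥ 0.
k=0: 22.5 kHz.
k=1: 32 kHz, 77 kHz.
k=2: 86.5 kHz, 131.5 kHz.
k=3: 141 kHz, 186 kHz.
Within [63.5 kHz, 140.5 kHz]: 77 kHz, 86.5 kHz, 131.5 kHz.

77 kHz, 86.5 kHz, 131.5 kHz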